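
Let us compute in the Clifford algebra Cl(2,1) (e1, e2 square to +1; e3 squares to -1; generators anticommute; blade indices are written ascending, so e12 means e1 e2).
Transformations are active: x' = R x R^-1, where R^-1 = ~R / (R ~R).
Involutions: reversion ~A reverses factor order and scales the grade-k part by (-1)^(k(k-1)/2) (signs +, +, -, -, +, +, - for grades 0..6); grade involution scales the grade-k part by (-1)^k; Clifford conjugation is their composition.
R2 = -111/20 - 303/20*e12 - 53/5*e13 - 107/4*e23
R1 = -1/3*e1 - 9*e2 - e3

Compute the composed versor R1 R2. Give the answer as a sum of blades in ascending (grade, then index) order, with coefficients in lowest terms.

Distribute over the terms of R1 (each basis-blade product reordered to ascending indices, repeated generators contracted through their squares):
(-1/3*e1) R2 = 37/20*e1 + 101/20*e2 + 53/15*e3 + 107/12*e123
(-9*e2) R2 = -2727/20*e1 + 999/20*e2 + 963/4*e3 - 477/5*e123
(-e3) R2 = 53/5*e1 + 107/4*e2 + 111/20*e3 + 303/20*e123
Summing the partial products and collecting blades:
Answer: -1239/10*e1 + 327/4*e2 + 1499/6*e3 - 214/3*e123


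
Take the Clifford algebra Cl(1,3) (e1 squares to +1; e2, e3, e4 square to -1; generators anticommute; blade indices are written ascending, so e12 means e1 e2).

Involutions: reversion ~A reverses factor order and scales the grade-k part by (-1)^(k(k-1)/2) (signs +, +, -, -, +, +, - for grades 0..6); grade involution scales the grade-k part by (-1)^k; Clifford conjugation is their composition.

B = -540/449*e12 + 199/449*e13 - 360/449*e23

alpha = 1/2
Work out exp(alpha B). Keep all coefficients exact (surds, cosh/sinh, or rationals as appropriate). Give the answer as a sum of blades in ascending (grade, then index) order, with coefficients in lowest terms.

B^2 term by term: the squares give (-540/449)^2*(e12)^2 + (199/449)^2*(e13)^2 + (-360/449)^2*(e23)^2 = 291600/201601*(+1) + 39601/201601*(+1) + 129600/201601*(-1) = 1 (each basis 2-blade squares to minus the product of its generators' squares); cross terms between blades sharing an index anticommute and cancel. So B^2 = 1.
B^2 = 1 — B^2 > 0, so the exponential closes hyperbolically: l = 1, alpha*l = 1/2, so exp(alpha B) = cosh(1/2) + (sinh(1/2)/1)*B = cosh(1/2) + (sinh(1/2))*B.
Answer: cosh(1/2) - 540*sinh(1/2)/449*e12 + 199*sinh(1/2)/449*e13 - 360*sinh(1/2)/449*e23


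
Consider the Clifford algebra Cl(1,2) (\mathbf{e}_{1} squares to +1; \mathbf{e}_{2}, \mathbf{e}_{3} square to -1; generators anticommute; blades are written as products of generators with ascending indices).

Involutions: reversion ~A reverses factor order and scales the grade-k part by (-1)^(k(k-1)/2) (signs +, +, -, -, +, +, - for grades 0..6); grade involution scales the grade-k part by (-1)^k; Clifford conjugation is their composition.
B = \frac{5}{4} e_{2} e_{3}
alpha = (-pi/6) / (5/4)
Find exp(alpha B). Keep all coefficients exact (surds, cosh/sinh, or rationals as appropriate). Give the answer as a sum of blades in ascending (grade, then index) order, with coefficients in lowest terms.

B^2 = (\frac{5}{4})^2*(e_{2} e_{3})^2 = \frac{25}{16}*(-1) = -\frac{25}{16} (a basis 2-blade squares to minus the product of its generators' squares).
B^2 = -\frac{25}{16} — a negative square means the series sums to a rotation: l = \frac{5}{4}, alpha*l = - \frac{\pi}{6}, so exp(alpha B) = cos(- \frac{\pi}{6}) + (sin(- \frac{\pi}{6})/(\frac{5}{4}))*B = \frac{\sqrt{3}}{2} + (- \frac{2}{5})*B.
Answer: \frac{\sqrt{3}}{2} - \frac{1}{2} e_{2} e_{3}


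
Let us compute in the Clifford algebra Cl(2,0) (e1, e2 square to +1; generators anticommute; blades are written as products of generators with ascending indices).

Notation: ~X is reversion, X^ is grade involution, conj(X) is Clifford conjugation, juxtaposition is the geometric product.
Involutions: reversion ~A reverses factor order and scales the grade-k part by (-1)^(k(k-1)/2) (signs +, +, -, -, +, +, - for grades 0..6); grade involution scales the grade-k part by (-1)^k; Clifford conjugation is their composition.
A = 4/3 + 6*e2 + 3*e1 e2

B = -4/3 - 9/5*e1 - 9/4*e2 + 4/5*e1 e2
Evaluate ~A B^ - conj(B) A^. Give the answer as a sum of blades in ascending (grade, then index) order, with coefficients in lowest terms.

first term: 1271/90 - 183/20*e1 + 2/5*e2 - 86/15*e1 e2
second term: -1159/90 + 9/20*e1 + 82/5*e2 - 238/15*e1 e2
Answer: 27 - 48/5*e1 - 16*e2 + 152/15*e1 e2


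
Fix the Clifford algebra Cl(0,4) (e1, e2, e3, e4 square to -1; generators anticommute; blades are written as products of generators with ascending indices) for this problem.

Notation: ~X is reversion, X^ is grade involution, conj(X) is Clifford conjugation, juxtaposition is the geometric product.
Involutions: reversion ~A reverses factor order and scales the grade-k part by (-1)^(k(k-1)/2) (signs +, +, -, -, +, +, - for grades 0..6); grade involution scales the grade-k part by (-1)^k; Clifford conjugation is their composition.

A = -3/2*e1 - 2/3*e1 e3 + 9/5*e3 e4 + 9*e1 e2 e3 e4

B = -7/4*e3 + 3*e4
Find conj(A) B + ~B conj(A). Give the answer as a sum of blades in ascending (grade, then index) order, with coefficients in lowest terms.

first term: 7/6*e1 + 27/5*e3 + 63/20*e4 - 21/8*e1 e3 + 9/2*e1 e4 - 27*e1 e2 e3 - 63/4*e1 e2 e4 + 2*e1 e3 e4
second term: -7/6*e1 - 27/5*e3 - 63/20*e4 + 21/8*e1 e3 - 9/2*e1 e4 + 27*e1 e2 e3 + 63/4*e1 e2 e4 + 2*e1 e3 e4
Answer: 4*e1 e3 e4


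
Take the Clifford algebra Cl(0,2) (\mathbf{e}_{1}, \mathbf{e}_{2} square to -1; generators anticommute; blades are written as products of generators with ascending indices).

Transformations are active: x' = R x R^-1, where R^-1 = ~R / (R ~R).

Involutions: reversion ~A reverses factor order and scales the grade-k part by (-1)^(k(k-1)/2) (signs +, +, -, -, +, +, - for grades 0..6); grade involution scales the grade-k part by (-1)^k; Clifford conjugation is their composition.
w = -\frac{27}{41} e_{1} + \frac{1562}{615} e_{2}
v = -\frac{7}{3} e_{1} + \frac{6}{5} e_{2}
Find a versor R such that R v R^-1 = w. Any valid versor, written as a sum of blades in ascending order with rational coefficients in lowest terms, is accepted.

Take R = v + w = -\frac{368}{123} e_{1} + \frac{460}{123} e_{2}. Because q(v) = q(w) = -\frac{1549}{225}, conjugation by R sends v exactly to w.
Answer: -\frac{368}{123} e_{1} + \frac{460}{123} e_{2}


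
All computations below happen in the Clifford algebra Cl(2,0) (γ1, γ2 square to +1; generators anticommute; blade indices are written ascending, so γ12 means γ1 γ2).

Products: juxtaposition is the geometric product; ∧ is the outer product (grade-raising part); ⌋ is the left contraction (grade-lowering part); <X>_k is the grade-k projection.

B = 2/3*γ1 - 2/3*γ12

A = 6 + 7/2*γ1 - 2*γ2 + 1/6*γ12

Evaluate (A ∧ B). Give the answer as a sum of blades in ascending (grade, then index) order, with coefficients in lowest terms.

step 1: 4*γ1 - 8/3*γ12
Answer: 4*γ1 - 8/3*γ12


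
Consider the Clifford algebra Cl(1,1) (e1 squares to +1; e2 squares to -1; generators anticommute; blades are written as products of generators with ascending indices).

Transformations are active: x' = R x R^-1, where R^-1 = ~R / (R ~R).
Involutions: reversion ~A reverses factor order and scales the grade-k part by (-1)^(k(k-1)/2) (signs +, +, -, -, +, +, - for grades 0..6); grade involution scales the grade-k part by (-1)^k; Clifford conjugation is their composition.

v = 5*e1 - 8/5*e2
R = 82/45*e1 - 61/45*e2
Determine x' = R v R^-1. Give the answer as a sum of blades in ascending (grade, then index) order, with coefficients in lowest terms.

~R = 82/45*e1 - 61/45*e2, and R ~R = 1001/675, so R^-1 = ~R / (1001/675).
R v = 1562/225 + 869/225*e1 e2
Answer: 16463/1365*e1 - 3028/273*e2


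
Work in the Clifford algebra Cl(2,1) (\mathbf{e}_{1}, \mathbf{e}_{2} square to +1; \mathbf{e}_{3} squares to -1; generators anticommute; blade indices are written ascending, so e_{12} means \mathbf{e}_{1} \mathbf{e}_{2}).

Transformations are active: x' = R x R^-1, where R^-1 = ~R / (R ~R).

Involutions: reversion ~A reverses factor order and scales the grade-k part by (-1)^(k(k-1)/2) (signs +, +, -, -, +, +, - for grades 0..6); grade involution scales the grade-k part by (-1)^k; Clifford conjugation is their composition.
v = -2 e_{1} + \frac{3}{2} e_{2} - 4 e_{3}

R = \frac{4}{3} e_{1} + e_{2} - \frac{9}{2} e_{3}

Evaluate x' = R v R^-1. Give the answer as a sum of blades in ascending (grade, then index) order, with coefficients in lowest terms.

~R = \frac{4}{3} e_{1} + e_{2} - \frac{9}{2} e_{3}, and R ~R = -\frac{629}{36}, so R^-1 = ~R / (-\frac{629}{36}).
R v = -\frac{115}{6} + 4 e_{12} - \frac{43}{3} e_{13} + \frac{11}{4} e_{23}
Answer: \frac{3098}{629} e_{1} + \frac{873}{1258} e_{2} - \frac{3694}{629} e_{3}


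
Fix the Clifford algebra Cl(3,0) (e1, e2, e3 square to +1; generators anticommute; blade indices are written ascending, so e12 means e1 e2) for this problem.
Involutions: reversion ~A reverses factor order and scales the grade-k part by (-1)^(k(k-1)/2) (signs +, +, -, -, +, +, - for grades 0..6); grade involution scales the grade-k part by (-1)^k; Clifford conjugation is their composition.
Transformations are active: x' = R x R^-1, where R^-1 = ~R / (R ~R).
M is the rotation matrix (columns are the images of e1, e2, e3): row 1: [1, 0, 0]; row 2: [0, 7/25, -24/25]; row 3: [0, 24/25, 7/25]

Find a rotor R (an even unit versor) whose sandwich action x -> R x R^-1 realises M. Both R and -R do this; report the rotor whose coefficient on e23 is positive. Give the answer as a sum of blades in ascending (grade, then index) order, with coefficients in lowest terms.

Method: write R = a + b12*e12 + b13*e13 + b23*e23 with a^2 + b12^2 + b13^2 + b23^2 = 1 (so R^-1 = ~R). Expanding the columns R e_j ~R gives tr M = 4a^2 - 1 and, from the antisymmetric part, M21 - M12 = -4a*b12, M13 - M31 = 4a*b13, M32 - M23 = -4a*b23.
Here tr M = 39/25, so a^2 = (1 + tr M)/4 = 16/25 and a = ±4/5. Taking a = 4/5: M21 - M12 = 0, M13 - M31 = 0, M32 - M23 = 48/25, giving b12 = 0, b13 = 0, b23 = -3/5, i.e. R = 4/5 - 3/5*e23.
Its e23 coefficient is negative, so report the other preimage -R.
Answer: -4/5 + 3/5*e23. Why the constraint matters: R and -R act identically through the sandwich — M has trace 39/25 either way — so only the sign condition on e23 picks one of the two preimages.


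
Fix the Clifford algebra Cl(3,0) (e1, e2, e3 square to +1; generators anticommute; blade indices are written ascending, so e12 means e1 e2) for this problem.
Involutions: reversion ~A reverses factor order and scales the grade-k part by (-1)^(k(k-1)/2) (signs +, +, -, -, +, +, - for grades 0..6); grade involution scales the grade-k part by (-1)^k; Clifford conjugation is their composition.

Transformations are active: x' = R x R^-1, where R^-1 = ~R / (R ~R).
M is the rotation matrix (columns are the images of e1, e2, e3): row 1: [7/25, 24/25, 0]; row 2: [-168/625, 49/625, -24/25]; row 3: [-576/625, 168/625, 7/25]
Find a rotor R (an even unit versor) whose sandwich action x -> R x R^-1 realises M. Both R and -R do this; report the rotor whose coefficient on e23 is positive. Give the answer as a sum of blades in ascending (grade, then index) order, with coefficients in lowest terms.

Method: write R = a + b12*e12 + b13*e13 + b23*e23 with a^2 + b12^2 + b13^2 + b23^2 = 1 (so R^-1 = ~R). Expanding the columns R e_j ~R gives tr M = 4a^2 - 1 and, from the antisymmetric part, M21 - M12 = -4a*b12, M13 - M31 = 4a*b13, M32 - M23 = -4a*b23.
Here tr M = 399/625, so a^2 = (1 + tr M)/4 = 256/625 and a = ±16/25. Taking a = 16/25: M21 - M12 = -768/625, M13 - M31 = 576/625, M32 - M23 = 768/625, giving b12 = 12/25, b13 = 9/25, b23 = -12/25, i.e. R = 16/25 + 12/25*e12 + 9/25*e13 - 12/25*e23.
Its e23 coefficient is negative, so report the other preimage -R.
Answer: -16/25 - 12/25*e12 - 9/25*e13 + 12/25*e23. Key observation: the double cover Spin(3) -> SO(3) sends R and -R to the same matrix (trace 399/625 here), so the stated sign of the e23 coefficient is what selects one sheet.


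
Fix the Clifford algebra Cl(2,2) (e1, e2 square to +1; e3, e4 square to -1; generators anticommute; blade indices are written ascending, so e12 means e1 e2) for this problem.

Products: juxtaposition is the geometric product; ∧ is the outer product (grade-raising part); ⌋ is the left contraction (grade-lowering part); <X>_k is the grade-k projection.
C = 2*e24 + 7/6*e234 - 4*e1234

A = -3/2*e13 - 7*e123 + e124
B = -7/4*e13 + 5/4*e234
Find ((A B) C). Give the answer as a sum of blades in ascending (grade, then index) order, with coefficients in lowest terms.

step 1: 21/8 - 49/4*e2 - 5/4*e13 - 35/4*e14 - 15/8*e124 + 7/4*e234
step 2: -49/24 - 43/4*e1 - 11*e3 - 49/2*e4 - 35/2*e12 + 35/16*e13 + 35*e23 + 1/4*e24 - 343/24*e34 + 245/24*e123 - 35/24*e124 - 49*e134 + 49/16*e234 - 8*e1234
Answer: -49/24 - 43/4*e1 - 11*e3 - 49/2*e4 - 35/2*e12 + 35/16*e13 + 35*e23 + 1/4*e24 - 343/24*e34 + 245/24*e123 - 35/24*e124 - 49*e134 + 49/16*e234 - 8*e1234


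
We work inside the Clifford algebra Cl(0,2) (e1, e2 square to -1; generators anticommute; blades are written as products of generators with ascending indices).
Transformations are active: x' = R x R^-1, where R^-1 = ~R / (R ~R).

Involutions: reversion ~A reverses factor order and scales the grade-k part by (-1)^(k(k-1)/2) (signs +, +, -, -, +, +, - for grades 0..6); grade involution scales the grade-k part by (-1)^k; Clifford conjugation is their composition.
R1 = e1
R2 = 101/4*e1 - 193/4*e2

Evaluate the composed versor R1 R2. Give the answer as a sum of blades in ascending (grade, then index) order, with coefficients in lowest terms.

Distribute over the terms of R1 (each basis-blade product reordered to ascending indices, repeated generators contracted through their squares):
(e1) R2 = -101/4 - 193/4*e1 e2
Answer: -101/4 - 193/4*e1 e2


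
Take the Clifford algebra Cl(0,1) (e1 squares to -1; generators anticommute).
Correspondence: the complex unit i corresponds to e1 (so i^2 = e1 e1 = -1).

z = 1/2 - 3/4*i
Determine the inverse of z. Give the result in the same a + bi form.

In blades: z = 1/2 - 3/4*e1.
With qbar = 1/2 + 3/4*e1 (scalar fixed, mapped units negated), z qbar = 13/16 (the sum of squared coefficients), so z^-1 = qbar / (13/16) = 8/13 + 12/13*e1; translating back:
Answer: 8/13 + 12/13*i


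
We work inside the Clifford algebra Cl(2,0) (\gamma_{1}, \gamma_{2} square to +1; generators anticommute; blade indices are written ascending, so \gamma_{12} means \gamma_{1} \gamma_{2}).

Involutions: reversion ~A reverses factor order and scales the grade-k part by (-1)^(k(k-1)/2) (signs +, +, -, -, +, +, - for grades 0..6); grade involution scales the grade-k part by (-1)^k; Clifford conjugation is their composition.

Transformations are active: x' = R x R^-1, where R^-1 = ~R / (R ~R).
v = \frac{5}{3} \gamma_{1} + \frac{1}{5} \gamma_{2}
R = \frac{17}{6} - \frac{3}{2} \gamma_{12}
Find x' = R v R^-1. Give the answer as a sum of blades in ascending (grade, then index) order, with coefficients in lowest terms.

~R = \frac{17}{6} + \frac{3}{2} \gamma_{12}, and R ~R = \frac{185}{18}, so R^-1 = ~R / (\frac{185}{18}).
R v = \frac{199}{45} \gamma_{1} + \frac{46}{15} \gamma_{2}
Answer: \frac{2141}{2775} \gamma_{1} + \frac{1379}{925} \gamma_{2}


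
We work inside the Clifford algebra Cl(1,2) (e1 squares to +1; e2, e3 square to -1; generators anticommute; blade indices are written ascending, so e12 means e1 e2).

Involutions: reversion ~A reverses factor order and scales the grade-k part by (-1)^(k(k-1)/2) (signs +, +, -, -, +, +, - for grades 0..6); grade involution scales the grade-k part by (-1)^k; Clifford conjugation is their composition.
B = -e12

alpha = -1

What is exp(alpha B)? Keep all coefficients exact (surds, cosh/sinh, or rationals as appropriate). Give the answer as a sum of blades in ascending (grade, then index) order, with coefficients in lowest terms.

B^2 = (-1)^2*(e12)^2 = 1*(+1) = 1 (a basis 2-blade squares to minus the product of its generators' squares).
B^2 = 1 — the series telescopes hyperbolically here: l = 1, alpha*l = -1, so exp(alpha B) = cosh(-1) + (sinh(-1)/1)*B = cosh(1) + (-sinh(1))*B.
Answer: cosh(1) + sinh(1)*e12


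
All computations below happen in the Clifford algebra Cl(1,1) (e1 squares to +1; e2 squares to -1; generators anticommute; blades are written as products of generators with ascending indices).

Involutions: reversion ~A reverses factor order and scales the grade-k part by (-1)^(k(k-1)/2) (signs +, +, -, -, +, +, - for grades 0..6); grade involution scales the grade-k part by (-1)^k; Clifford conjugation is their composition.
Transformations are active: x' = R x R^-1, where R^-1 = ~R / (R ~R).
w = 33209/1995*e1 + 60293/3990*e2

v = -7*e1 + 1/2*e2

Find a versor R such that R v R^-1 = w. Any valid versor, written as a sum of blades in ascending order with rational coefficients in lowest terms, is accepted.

Take R = v + w = 19244/1995*e1 + 31144/1995*e2. Because q(v) = q(w) = 195/4, conjugation by R sends v exactly to w.
Answer: 19244/1995*e1 + 31144/1995*e2


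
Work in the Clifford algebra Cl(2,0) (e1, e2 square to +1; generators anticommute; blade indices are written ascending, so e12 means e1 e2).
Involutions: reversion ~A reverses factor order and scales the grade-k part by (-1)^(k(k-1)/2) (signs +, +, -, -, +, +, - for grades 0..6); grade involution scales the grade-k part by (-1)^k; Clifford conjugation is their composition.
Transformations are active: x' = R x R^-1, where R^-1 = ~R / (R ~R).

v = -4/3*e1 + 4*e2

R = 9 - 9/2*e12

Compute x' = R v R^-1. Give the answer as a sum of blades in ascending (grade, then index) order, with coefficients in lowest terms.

~R = 9 + 9/2*e12, and R ~R = 405/4, so R^-1 = ~R / (405/4).
R v = -30*e1 + 30*e2
Answer: -4*e1 + 4/3*e2


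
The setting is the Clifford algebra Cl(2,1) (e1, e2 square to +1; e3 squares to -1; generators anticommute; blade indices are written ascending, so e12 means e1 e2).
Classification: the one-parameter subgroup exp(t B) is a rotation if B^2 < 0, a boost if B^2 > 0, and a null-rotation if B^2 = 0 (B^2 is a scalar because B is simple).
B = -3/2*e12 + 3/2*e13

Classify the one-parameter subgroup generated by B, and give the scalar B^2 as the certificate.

B^2 term by term: the squares give (-3/2)^2*(e12)^2 + (3/2)^2*(e13)^2 = 9/4*(-1) + 9/4*(+1) = 0 (each basis 2-blade squares to minus the product of its generators' squares); cross terms between blades sharing an index anticommute and cancel. So B^2 = 0.
Answer: null-rotation, certificate B^2 = 0. No conjugation can change B^2 = 0; the sign gives the class.


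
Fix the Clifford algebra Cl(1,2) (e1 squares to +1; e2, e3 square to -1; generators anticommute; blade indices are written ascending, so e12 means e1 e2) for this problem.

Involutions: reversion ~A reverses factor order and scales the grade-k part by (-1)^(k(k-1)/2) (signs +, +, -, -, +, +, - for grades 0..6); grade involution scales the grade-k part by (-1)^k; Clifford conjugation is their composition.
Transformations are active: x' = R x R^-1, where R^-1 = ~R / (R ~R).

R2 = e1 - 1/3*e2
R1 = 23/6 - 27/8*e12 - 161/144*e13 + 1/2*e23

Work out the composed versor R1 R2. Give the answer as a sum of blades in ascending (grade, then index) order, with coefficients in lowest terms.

Distribute over the terms of R2 (each basis-blade product reordered to ascending indices, repeated generators contracted through their squares):
R1 (e1) = 23/6*e1 + 27/8*e2 + 161/144*e3 + 1/2*e123
R1 (-1/3*e2) = -9/8*e1 - 23/18*e2 - 1/6*e3 - 161/432*e123
Summing the partial products and collecting blades:
Answer: 65/24*e1 + 151/72*e2 + 137/144*e3 + 55/432*e123


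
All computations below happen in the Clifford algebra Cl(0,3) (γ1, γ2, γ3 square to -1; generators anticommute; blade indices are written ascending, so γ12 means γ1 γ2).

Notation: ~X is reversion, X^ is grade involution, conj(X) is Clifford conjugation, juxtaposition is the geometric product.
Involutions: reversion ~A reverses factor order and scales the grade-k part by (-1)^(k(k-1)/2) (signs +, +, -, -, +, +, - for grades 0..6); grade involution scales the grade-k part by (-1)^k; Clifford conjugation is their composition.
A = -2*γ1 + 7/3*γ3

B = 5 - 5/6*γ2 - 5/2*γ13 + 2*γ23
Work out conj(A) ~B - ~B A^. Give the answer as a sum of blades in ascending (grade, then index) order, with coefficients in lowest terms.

first term: 25/6*γ1 + 14/3*γ2 - 50/3*γ3 - 5/3*γ12 - 35/18*γ23 - 4*γ123
second term: 95/6*γ1 - 14/3*γ2 - 20/3*γ3 + 5/3*γ12 + 35/18*γ23 - 4*γ123
Answer: -35/3*γ1 + 28/3*γ2 - 10*γ3 - 10/3*γ12 - 35/9*γ23


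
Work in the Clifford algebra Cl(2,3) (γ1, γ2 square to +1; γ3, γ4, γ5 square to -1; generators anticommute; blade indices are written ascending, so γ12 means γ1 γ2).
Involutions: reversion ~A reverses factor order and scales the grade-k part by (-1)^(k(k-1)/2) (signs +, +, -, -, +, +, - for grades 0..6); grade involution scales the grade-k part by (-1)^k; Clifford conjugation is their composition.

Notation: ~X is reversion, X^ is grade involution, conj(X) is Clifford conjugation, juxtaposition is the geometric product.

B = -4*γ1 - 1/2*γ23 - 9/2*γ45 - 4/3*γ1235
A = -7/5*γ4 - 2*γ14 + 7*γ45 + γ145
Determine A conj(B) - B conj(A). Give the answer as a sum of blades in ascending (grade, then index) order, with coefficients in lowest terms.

first term: -63/2 - 9/2*γ1 + 8*γ4 + 63/10*γ5 + 28/5*γ14 + 9*γ15 + 4*γ45 + 28*γ145 + 19/30*γ234 + 25/3*γ1234 + 5/6*γ2345 - 41/30*γ12345
second term: -63/2 + 9/2*γ1 - 8*γ4 - 63/10*γ5 - 28/5*γ14 - 9*γ15 - 4*γ45 + 28*γ145 + 19/30*γ234 + 25/3*γ1234 + 5/6*γ2345 + 41/30*γ12345
Answer: -9*γ1 + 16*γ4 + 63/5*γ5 + 56/5*γ14 + 18*γ15 + 8*γ45 - 41/15*γ12345


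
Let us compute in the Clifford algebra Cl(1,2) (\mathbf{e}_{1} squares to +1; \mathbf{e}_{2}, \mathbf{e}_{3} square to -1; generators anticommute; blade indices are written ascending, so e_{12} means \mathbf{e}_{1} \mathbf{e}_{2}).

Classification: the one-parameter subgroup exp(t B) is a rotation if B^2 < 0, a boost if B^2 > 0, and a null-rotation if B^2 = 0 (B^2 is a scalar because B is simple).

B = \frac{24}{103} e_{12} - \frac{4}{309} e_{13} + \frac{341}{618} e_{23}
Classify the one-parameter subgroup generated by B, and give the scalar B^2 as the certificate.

B^2 term by term: the squares give (\frac{24}{103})^2*(e_{12})^2 + (-\frac{4}{309})^2*(e_{13})^2 + (\frac{341}{618})^2*(e_{23})^2 = \frac{576}{10609}*(+1) + \frac{16}{95481}*(+1) + \frac{116281}{381924}*(-1) = -\frac{1}{4} (each basis 2-blade squares to minus the product of its generators' squares); cross terms between blades sharing an index anticommute and cancel. So B^2 = -\frac{1}{4}.
Answer: rotation, certificate B^2 = -\frac{1}{4}. One invariant decides it: the square -\frac{1}{4} survives every conjugation, and its sign is exactly the classification.


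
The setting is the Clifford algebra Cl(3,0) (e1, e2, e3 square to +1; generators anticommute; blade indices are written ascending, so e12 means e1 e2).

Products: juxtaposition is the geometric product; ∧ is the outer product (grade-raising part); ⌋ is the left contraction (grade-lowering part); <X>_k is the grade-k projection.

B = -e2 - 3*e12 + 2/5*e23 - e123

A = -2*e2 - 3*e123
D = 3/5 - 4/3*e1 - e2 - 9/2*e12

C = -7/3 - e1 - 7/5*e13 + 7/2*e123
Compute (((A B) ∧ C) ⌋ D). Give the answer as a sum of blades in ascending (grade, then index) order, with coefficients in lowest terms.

step 1: -1 - 24/5*e1 - 49/5*e3 - 5*e13
step 2: 7/3 + 61/5*e1 + 343/15*e3 + 49/15*e13 - 7/2*e123
step 3: -223/15 - 28/9*e1 - 1717/30*e2 - 21/2*e12
Answer: -223/15 - 28/9*e1 - 1717/30*e2 - 21/2*e12


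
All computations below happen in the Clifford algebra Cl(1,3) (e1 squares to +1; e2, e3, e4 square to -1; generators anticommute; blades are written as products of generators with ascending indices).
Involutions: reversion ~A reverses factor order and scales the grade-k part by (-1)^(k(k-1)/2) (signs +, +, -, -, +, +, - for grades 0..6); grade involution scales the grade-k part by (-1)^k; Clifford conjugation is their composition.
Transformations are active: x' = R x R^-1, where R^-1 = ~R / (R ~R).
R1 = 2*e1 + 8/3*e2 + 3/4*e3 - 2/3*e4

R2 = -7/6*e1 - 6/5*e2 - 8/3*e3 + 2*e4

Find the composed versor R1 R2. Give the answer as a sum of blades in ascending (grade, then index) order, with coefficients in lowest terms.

Distribute over the terms of R1 (each basis-blade product reordered to ascending indices, repeated generators contracted through their squares):
(2*e1) R2 = -7/3 - 12/5*e1 e2 - 16/3*e1 e3 + 4*e1 e4
(8/3*e2) R2 = 16/5 + 28/9*e1 e2 - 64/9*e2 e3 + 16/3*e2 e4
(3/4*e3) R2 = 2 + 7/8*e1 e3 + 9/10*e2 e3 + 3/2*e3 e4
(-2/3*e4) R2 = 4/3 - 7/9*e1 e4 - 4/5*e2 e4 - 16/9*e3 e4
Summing the partial products and collecting blades:
Answer: 21/5 + 32/45*e1 e2 - 107/24*e1 e3 + 29/9*e1 e4 - 559/90*e2 e3 + 68/15*e2 e4 - 5/18*e3 e4


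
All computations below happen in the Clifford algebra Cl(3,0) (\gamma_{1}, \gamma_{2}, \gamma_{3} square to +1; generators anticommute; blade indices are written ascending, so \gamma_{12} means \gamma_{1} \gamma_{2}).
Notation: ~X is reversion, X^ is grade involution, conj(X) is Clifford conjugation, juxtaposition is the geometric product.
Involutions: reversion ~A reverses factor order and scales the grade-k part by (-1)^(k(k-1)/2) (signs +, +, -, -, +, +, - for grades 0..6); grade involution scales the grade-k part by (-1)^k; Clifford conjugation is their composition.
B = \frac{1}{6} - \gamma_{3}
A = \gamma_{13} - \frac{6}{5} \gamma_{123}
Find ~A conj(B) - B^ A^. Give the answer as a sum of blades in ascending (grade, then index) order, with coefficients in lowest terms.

first term: -\gamma_{1} + \frac{6}{5} \gamma_{12} - \frac{1}{6} \gamma_{13} + \frac{1}{5} \gamma_{123}
second term: -\gamma_{1} + \frac{6}{5} \gamma_{12} + \frac{1}{6} \gamma_{13} + \frac{1}{5} \gamma_{123}
Answer: -\frac{1}{3} \gamma_{13}


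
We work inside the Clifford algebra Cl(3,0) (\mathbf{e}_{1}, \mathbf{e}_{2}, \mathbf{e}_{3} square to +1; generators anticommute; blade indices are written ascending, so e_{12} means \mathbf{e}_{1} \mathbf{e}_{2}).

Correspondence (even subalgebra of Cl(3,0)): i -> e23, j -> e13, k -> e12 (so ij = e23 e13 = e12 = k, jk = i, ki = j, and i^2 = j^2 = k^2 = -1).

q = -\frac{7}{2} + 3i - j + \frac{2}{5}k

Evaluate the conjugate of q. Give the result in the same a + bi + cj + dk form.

In blades: q = -\frac{7}{2} + \frac{2}{5} e_{12} - e_{13} + 3 e_{23}.
Quaternion conjugation is reversion on the even subalgebra: the scalar is fixed and every grade-2 blade flips sign, giving -\frac{7}{2} - \frac{2}{5} e_{12} + e_{13} - 3 e_{23}; translating back:
Answer: -\frac{7}{2} - 3i + j - \frac{2}{5}k


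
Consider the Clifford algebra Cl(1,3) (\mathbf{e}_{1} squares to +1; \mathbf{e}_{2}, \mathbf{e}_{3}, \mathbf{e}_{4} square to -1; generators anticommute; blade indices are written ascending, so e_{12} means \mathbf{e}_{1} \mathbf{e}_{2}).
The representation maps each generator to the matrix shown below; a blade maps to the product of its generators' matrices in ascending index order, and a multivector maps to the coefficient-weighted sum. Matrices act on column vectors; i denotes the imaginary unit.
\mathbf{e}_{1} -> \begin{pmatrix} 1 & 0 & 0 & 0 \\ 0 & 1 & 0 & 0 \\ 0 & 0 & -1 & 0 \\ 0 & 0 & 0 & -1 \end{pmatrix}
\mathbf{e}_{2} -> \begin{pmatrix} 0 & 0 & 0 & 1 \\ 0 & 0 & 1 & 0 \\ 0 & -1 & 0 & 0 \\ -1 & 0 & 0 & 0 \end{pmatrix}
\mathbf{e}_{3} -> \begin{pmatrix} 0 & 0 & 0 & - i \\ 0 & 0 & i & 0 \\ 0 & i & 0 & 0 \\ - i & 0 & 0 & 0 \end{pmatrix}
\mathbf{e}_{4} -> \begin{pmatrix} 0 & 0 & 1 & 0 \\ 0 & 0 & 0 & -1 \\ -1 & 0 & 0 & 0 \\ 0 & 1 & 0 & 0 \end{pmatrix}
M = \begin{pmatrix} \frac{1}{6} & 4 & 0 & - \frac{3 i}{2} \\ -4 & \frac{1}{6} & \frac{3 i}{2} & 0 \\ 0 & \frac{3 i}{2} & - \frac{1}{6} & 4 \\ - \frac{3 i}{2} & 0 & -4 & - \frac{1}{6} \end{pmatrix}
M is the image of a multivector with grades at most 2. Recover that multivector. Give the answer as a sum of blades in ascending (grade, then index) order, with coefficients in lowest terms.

Method: the blade images are trace-orthogonal — tr(rho(e_A) rho(e_B)^-1) = 4 if A = B and 0 otherwise — and rho(e_A)^-1 = (e_A)^2 * rho(e_A) with (e_A)^2 = +1 or -1, so the coefficient of e_A in the preimage is (e_A)^2 * tr(M rho(e_A))/4.
Nonzero projections over blades of grade <= 2: e_{1}: (e_{1})^2 = +1, tr(M rho(e_{1})) = \frac{2}{3}, coefficient \frac{1}{6}; e_{3}: (e_{3})^2 = -1, tr(M rho(e_{3})) = -6, coefficient \frac{3}{2}; e_{24}: (e_{24})^2 = -1, tr(M rho(e_{24})) = -16, coefficient 4. Every other blade of grade <= 2 projects to 0.
Answer: \frac{1}{6} e_{1} + \frac{3}{2} e_{3} + 4 e_{24}


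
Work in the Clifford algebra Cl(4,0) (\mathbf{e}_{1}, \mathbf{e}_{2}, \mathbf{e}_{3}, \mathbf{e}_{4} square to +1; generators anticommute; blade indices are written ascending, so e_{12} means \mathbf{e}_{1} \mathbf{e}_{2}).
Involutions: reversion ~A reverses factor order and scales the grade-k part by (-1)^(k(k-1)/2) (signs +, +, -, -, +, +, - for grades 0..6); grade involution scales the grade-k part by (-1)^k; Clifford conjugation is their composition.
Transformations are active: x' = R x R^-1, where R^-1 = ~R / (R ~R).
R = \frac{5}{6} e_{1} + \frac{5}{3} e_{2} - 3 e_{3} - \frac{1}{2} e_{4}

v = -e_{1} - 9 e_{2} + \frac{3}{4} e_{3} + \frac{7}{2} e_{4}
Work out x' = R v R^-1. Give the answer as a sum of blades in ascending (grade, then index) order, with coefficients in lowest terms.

~R = \frac{5}{6} e_{1} + \frac{5}{3} e_{2} - 3 e_{3} - \frac{1}{2} e_{4}, and R ~R = \frac{229}{18}, so R^-1 = ~R / (\frac{229}{18}).
R v = -\frac{119}{6} - \frac{35}{6} e_{12} - \frac{19}{8} e_{13} + \frac{29}{12} e_{14} - \frac{103}{4} e_{23} + \frac{4}{3} e_{24} - \frac{81}{8} e_{34}
Answer: -\frac{366}{229} e_{1} + \frac{871}{229} e_{2} + \frac{7881}{916} e_{3} - \frac{889}{458} e_{4}


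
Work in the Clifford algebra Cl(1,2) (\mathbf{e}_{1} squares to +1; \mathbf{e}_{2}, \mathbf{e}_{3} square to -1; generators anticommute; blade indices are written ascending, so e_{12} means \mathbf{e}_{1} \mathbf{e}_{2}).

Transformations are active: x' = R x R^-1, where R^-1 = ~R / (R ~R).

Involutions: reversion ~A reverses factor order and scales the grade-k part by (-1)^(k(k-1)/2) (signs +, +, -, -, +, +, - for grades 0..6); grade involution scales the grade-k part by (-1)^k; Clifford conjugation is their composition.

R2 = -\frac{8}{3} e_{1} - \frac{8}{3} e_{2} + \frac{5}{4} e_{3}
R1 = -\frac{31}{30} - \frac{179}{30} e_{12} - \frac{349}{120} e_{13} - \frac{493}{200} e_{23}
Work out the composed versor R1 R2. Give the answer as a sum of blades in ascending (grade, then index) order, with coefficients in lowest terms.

Distribute over the terms of R2 (each basis-blade product reordered to ascending indices, repeated generators contracted through their squares):
R1 (-\frac{8}{3} e_{1}) = \frac{124}{45} e_{1} - \frac{716}{45} e_{2} - \frac{349}{45} e_{3} + \frac{493}{75} e_{123}
R1 (-\frac{8}{3} e_{2}) = -\frac{716}{45} e_{1} + \frac{124}{45} e_{2} + \frac{493}{75} e_{3} - \frac{349}{45} e_{123}
R1 (\frac{5}{4} e_{3}) = \frac{349}{96} e_{1} + \frac{493}{160} e_{2} - \frac{31}{24} e_{3} - \frac{179}{24} e_{123}
Summing the partial products and collecting blades:
Answer: -\frac{13709}{1440} e_{1} - \frac{14507}{1440} e_{2} - \frac{4453}{1800} e_{3} - \frac{15553}{1800} e_{123}


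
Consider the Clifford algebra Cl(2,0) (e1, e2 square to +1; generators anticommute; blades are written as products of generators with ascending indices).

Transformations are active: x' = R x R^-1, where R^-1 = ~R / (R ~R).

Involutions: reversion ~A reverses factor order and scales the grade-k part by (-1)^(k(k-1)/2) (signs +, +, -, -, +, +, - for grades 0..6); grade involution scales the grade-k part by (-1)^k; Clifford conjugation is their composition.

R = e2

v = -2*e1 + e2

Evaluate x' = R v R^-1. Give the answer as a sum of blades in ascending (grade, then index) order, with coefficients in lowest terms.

~R = e2, and R ~R = 1, so R^-1 = ~R / (1).
R v = 1 + 2*e1 e2
Answer: 2*e1 + e2


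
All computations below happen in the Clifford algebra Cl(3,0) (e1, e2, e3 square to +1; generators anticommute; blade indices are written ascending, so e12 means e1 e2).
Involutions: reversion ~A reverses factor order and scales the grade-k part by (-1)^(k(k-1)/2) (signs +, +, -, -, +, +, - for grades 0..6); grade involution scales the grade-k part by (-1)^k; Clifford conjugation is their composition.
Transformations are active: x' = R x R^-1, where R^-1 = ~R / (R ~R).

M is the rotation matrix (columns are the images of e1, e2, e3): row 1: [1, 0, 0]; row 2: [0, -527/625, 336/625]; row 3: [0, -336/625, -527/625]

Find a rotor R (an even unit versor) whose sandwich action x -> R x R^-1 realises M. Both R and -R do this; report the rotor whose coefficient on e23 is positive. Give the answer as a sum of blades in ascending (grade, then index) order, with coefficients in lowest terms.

Method: write R = a + b12*e12 + b13*e13 + b23*e23 with a^2 + b12^2 + b13^2 + b23^2 = 1 (so R^-1 = ~R). Expanding the columns R e_j ~R gives tr M = 4a^2 - 1 and, from the antisymmetric part, M21 - M12 = -4a*b12, M13 - M31 = 4a*b13, M32 - M23 = -4a*b23.
Here tr M = -429/625, so a^2 = (1 + tr M)/4 = 49/625 and a = ±7/25. Taking a = 7/25: M21 - M12 = 0, M13 - M31 = 0, M32 - M23 = -672/625, giving b12 = 0, b13 = 0, b23 = 24/25, i.e. R = 7/25 + 24/25*e23.
Its e23 coefficient is already positive.
Answer: 7/25 + 24/25*e23. Key observation: the double cover Spin(3) -> SO(3) sends R and -R to the same matrix (trace -429/625 here), so the stated sign of the e23 coefficient is what selects one sheet.


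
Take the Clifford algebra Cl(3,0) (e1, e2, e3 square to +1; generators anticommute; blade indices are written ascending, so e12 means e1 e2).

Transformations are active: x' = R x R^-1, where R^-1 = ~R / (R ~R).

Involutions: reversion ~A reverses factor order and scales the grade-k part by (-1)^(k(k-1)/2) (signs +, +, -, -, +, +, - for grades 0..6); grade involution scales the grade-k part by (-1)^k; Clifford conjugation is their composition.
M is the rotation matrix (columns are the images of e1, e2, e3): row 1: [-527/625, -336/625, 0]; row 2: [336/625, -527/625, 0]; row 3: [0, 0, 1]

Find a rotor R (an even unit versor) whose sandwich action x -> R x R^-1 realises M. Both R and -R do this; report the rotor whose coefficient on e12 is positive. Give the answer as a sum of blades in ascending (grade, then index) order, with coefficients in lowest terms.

Method: write R = a + b12*e12 + b13*e13 + b23*e23 with a^2 + b12^2 + b13^2 + b23^2 = 1 (so R^-1 = ~R). Expanding the columns R e_j ~R gives tr M = 4a^2 - 1 and, from the antisymmetric part, M21 - M12 = -4a*b12, M13 - M31 = 4a*b13, M32 - M23 = -4a*b23.
Here tr M = -429/625, so a^2 = (1 + tr M)/4 = 49/625 and a = ±7/25. Taking a = 7/25: M21 - M12 = 672/625, M13 - M31 = 0, M32 - M23 = 0, giving b12 = -24/25, b13 = 0, b23 = 0, i.e. R = 7/25 - 24/25*e12.
Its e12 coefficient is negative, so report the other preimage -R.
Answer: -7/25 + 24/25*e12. Sheet selection: the two-to-one cover makes ±R indistinguishable at the matrix level (trace -429/625), so uniqueness comes from the required sign on e12.


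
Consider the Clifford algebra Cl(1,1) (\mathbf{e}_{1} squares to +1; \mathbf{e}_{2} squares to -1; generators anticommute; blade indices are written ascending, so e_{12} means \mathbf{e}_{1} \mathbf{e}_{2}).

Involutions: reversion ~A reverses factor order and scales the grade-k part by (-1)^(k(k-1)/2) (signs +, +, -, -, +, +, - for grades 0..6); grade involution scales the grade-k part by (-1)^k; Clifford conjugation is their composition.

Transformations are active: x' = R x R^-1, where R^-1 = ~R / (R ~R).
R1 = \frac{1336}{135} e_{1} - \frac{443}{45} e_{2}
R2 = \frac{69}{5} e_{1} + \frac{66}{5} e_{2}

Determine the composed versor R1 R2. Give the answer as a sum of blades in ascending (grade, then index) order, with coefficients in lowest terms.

Distribute over the terms of R1 (each basis-blade product reordered to ascending indices, repeated generators contracted through their squares):
(\frac{1336}{135} e_{1}) R2 = \frac{30728}{225} + \frac{29392}{225} e_{12}
(-\frac{443}{45} e_{2}) R2 = \frac{9746}{75} + \frac{10189}{75} e_{12}
Summing the partial products and collecting blades:
Answer: \frac{59966}{225} + \frac{59959}{225} e_{12}


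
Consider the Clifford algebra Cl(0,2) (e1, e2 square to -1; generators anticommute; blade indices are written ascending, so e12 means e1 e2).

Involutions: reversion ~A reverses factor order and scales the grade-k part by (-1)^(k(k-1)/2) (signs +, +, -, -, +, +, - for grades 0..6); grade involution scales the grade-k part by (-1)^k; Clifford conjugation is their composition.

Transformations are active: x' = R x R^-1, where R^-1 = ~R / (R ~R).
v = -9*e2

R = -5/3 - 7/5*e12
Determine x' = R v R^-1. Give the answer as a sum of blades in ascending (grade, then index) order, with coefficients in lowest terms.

~R = -5/3 + 7/5*e12, and R ~R = 1066/225, so R^-1 = ~R / (1066/225).
R v = -63/5*e1 + 15*e2
Answer: 4725/533*e1 - 828/533*e2


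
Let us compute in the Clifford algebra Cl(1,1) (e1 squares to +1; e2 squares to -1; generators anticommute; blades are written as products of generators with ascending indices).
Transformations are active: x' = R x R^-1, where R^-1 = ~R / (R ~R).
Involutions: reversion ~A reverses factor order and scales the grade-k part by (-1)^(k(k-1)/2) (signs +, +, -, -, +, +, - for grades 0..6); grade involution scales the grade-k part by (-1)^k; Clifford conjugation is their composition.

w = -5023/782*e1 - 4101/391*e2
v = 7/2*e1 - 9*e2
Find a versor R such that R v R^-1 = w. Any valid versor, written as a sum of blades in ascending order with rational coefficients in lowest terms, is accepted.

Sketch: the shared square -275/4 makes R = v + w = -1143/391*e1 - 7620/391*e2 the natural versor; its sandwich fixes that direction, negates (v - w)/2, and sends v to w.
Answer: -1143/391*e1 - 7620/391*e2


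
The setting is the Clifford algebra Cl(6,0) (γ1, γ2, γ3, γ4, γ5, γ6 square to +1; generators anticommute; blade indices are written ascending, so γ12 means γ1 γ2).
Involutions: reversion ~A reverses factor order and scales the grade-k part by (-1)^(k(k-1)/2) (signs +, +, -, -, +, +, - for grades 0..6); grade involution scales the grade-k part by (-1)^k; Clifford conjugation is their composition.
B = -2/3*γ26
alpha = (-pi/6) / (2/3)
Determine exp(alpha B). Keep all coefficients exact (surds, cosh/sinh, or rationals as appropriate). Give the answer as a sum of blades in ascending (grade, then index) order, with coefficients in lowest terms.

B^2 = (-2/3)^2*(γ26)^2 = 4/9*(-1) = -4/9 (a basis 2-blade squares to minus the product of its generators' squares).
B^2 = -4/9 — a negative square means the series sums to a rotation: l = 2/3, alpha*l = -pi/6, so exp(alpha B) = cos(-pi/6) + (sin(-pi/6)/(2/3))*B = sqrt(3)/2 + (-3/4)*B.
Answer: sqrt(3)/2 + 1/2*γ26


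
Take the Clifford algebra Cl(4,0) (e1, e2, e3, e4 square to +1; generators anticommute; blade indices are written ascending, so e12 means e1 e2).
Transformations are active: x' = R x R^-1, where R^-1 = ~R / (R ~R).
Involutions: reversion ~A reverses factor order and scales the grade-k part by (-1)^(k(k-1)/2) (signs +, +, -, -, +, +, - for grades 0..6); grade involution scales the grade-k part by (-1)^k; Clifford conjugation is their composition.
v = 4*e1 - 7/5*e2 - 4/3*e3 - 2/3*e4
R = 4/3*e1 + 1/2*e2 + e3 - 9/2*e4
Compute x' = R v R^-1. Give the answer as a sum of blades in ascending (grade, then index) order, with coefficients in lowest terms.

~R = 4/3*e1 + 1/2*e2 + e3 - 9/2*e4, and R ~R = 419/18, so R^-1 = ~R / (419/18).
R v = 63/10 - 58/15*e12 - 52/9*e13 + 154/9*e14 + 11/15*e23 - 199/30*e24 - 20/3*e34
Answer: -6868/2095*e1 + 700/419*e2 + 11782/6285*e3 - 11119/6285*e4


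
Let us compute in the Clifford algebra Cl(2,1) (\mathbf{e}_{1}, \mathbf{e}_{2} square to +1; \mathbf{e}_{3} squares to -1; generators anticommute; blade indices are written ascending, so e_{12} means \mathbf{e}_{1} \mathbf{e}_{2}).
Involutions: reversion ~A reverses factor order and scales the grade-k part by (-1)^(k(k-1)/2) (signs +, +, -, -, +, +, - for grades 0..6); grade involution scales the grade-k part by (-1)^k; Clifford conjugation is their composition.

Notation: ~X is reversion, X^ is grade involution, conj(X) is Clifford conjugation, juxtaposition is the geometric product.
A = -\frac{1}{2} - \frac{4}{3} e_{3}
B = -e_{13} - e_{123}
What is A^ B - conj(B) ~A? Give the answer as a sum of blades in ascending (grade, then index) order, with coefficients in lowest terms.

first term: -\frac{4}{3} e_{1} + \frac{4}{3} e_{12} + \frac{1}{2} e_{13} + \frac{1}{2} e_{123}
second term: \frac{4}{3} e_{1} - \frac{4}{3} e_{12} - \frac{1}{2} e_{13} + \frac{1}{2} e_{123}
Answer: -\frac{8}{3} e_{1} + \frac{8}{3} e_{12} + e_{13}
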